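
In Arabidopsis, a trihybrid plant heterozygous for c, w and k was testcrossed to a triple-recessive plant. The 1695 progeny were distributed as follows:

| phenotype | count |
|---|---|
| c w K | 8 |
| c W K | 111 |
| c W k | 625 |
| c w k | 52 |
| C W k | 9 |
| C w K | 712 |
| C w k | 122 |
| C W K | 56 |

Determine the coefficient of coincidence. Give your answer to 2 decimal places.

0.92

The two most frequent reciprocal classes, c W k and C w K, are the parental types, so the F1 was c W k / C w K.
The two rarest classes, C W k and c w K, are the double crossovers. Comparing them with the parentals, only the c allele has switched, so c is the middle locus and the order is w – c – k.
w–c: (108 + 17)/1695 = 0.0737; c–k: (233 + 17)/1695 = 0.1475.
Expected DCO frequency = 0.0737 × 0.1475 ≈ 0.01087; observed = 17/1695 ≈ 0.01003.
Coefficient of coincidence = 0.01003/0.01087 ≈ 0.92.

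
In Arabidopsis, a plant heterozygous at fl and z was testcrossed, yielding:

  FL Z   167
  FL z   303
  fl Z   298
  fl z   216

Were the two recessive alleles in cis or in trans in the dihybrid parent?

The two most frequent classes are FL z (303) and fl Z (298); these are the parental (non-recombinant) types.
So the F1 carried FL z on one chromosome and fl Z on the other — the recessive alleles are on opposite chromosomes (trans / repulsion).

trans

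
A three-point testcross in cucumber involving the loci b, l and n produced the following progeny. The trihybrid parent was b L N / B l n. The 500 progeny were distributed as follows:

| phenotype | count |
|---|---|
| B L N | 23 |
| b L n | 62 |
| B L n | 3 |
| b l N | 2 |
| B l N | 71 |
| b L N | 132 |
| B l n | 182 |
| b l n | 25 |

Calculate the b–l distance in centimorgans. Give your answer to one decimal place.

10.6 centimorgans

The two rarest classes, b l N and B L n, are the double crossovers. Comparing them with the parentals, only the l allele has switched, so l is the middle locus and the order is n – l – b.
Crossovers in the l–b interval produce the single-crossover classes B L N and b l n (23 + 25 = 48) plus the double crossovers (5).
RF(l–b) = (48 + 5) / 500 = 53/500 = 0.1060 → 10.6 centimorgans.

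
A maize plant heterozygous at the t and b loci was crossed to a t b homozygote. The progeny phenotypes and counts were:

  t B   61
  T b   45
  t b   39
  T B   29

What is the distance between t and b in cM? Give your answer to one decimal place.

39.1 cM

The two most frequent classes, T b (45) and t B (61), are the parental types, so the F1 was T b / t B.
The recombinant classes are T B and t b: 29 + 39 = 68.
Recombination frequency = 68/174 = 0.3908 ≈ 39.1%, i.e. 39.1 cM.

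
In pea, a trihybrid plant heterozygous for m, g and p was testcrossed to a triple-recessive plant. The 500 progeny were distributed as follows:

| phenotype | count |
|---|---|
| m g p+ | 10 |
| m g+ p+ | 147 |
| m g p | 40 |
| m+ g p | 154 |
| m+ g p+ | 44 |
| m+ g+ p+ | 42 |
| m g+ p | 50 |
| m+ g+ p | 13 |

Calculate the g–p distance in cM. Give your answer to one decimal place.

23.4 cM

The two most frequent reciprocal classes, m g+ p+ and m+ g p, are the parental types, so the F1 was m g+ p+ / m+ g p.
The two rarest classes, m g p+ and m+ g+ p, are the double crossovers. Comparing them with the parentals, only the g allele has switched, so g is the middle locus and the order is p – g – m.
Crossovers in the p–g interval produce the single-crossover classes m g+ p and m+ g p+ (50 + 44 = 94) plus the double crossovers (23).
RF(p–g) = (94 + 23) / 500 = 117/500 = 0.2340 → 23.4 cM.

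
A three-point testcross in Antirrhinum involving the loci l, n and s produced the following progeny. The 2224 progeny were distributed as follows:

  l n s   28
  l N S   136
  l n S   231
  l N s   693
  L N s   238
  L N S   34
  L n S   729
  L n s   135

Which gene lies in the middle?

The two most frequent reciprocal classes, L n S and l N s, are the parental types, so the F1 was L n S / l N s.
The two rarest classes, L N S and l n s, are the double crossovers. Comparing them with the parentals, only the n allele has switched, so n is the middle locus and the order is s – n – l.

n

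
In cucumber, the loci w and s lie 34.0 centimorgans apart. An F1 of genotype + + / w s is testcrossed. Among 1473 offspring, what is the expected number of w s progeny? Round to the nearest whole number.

486

A map distance of 34.0 centimorgans corresponds to a recombination frequency of 0.340.
The F1 is + + / w s, so w s is a parental gamete class with expected frequency (1 − r)/2 = 0.660/2 = 0.3300.
Expected number = 0.3300 × 1473 = 486.09 ≈ 486.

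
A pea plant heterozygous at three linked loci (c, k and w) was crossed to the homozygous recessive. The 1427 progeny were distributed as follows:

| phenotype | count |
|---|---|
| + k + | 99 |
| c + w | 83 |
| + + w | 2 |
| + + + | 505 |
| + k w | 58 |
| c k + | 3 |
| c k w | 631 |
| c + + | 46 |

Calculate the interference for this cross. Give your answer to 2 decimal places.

The two most frequent reciprocal classes, c k w and + + +, are the parental types, so the F1 was c k w / + + +.
The two rarest classes, c k + and + + w, are the double crossovers. Comparing them with the parentals, only the w allele has switched, so w is the middle locus and the order is k – w – c.
k–w: (182 + 5)/1427 = 0.1310; w–c: (104 + 5)/1427 = 0.0764.
Expected DCO frequency = 0.1310 × 0.0764 ≈ 0.01001; observed = 5/1427 ≈ 0.00350.
Coefficient of coincidence = 0.00350/0.01001 ≈ 0.35; interference = 1 − 0.35 = 0.65.

0.65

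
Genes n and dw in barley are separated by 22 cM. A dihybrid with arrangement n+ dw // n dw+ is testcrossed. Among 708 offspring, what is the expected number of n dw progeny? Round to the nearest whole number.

78

A map distance of 22 cM corresponds to a recombination frequency of 0.220.
The F1 is n+ dw / n dw+, so n dw is a recombinant gamete class with expected frequency r/2 = 0.220/2 = 0.1100.
Expected number = 0.1100 × 708 = 77.88 ≈ 78.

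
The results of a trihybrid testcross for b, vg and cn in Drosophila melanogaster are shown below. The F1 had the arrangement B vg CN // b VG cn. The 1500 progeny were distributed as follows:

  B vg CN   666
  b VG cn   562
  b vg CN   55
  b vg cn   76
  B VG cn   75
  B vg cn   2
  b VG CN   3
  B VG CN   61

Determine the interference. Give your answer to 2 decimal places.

The two rarest classes, B vg cn and b VG CN, are the double crossovers. Comparing them with the parentals, only the cn allele has switched, so cn is the middle locus and the order is b – cn – vg.
b–cn: (130 + 5)/1500 = 0.0900; cn–vg: (137 + 5)/1500 = 0.0947.
Expected DCO frequency = 0.0900 × 0.0947 ≈ 0.00852; observed = 5/1500 ≈ 0.00333.
Coefficient of coincidence = 0.00333/0.00852 ≈ 0.39; interference = 1 − 0.39 = 0.61.

0.61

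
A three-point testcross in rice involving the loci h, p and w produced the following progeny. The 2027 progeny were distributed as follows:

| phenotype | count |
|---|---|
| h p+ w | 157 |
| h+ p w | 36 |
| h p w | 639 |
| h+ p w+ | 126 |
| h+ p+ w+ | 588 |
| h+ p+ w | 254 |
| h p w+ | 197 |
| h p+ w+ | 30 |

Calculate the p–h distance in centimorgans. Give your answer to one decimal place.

17.2 centimorgans

The two most frequent reciprocal classes, h p w and h+ p+ w+, are the parental types, so the F1 was h p w / h+ p+ w+.
The two rarest classes, h+ p w and h p+ w+, are the double crossovers. Comparing them with the parentals, only the h allele has switched, so h is the middle locus and the order is p – h – w.
Crossovers in the p–h interval produce the single-crossover classes h p+ w and h+ p w+ (157 + 126 = 283) plus the double crossovers (66).
RF(p–h) = (283 + 66) / 2027 = 349/2027 = 0.1722 → 17.2 centimorgans.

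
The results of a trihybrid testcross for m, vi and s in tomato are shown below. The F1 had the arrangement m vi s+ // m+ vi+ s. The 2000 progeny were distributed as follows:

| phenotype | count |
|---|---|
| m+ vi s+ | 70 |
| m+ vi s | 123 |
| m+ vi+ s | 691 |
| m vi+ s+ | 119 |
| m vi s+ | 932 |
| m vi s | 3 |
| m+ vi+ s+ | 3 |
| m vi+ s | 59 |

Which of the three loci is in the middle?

s

The two rarest classes, m vi s and m+ vi+ s+, are the double crossovers. Comparing them with the parentals, only the s allele has switched, so s is the middle locus and the order is vi – s – m.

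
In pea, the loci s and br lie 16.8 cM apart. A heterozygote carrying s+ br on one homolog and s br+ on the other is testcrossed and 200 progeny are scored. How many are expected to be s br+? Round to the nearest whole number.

83

A map distance of 16.8 cM corresponds to a recombination frequency of 0.168.
The F1 is s+ br / s br+, so s br+ is a parental gamete class with expected frequency (1 − r)/2 = 0.832/2 = 0.4160.
Expected number = 0.4160 × 200 = 83.20 ≈ 83.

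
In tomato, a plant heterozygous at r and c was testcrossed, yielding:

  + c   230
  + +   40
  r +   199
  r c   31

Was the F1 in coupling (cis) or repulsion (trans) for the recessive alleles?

trans

The two most frequent classes are + c (230) and r + (199); these are the parental (non-recombinant) types.
So the F1 carried + c on one chromosome and r + on the other — the recessive alleles are on opposite chromosomes (trans / repulsion).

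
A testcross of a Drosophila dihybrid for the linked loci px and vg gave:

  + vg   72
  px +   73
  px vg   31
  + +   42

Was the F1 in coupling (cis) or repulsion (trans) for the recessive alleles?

trans

The two most frequent classes are + vg (72) and px + (73); these are the parental (non-recombinant) types.
So the F1 carried + vg on one chromosome and px + on the other — the recessive alleles are on opposite chromosomes (trans / repulsion).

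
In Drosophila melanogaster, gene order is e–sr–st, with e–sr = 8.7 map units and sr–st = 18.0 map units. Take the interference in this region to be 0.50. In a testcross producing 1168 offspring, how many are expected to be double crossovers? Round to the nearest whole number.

Map distances give recombination frequencies of 0.087 and 0.180 for the two intervals.
With interference 0.50 (so coincidence = 0.50), expected double-crossover frequency = 0.087 × 0.180 × 0.50 = 0.00783.
Expected number = 0.00783 × 1168 = 9.15 ≈ 9.

9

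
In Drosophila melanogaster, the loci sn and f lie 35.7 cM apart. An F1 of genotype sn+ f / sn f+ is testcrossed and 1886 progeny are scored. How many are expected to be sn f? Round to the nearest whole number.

337

A map distance of 35.7 cM corresponds to a recombination frequency of 0.357.
The F1 is sn+ f / sn f+, so sn f is a recombinant gamete class with expected frequency r/2 = 0.357/2 = 0.1785.
Expected number = 0.1785 × 1886 = 336.65 ≈ 337.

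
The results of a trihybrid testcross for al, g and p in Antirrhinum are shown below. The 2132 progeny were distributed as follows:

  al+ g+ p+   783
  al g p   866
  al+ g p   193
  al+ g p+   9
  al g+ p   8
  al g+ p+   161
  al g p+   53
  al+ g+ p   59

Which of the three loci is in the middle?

g

The two most frequent reciprocal classes, al+ g+ p+ and al g p, are the parental types, so the F1 was al+ g+ p+ / al g p.
The two rarest classes, al+ g p+ and al g+ p, are the double crossovers. Comparing them with the parentals, only the g allele has switched, so g is the middle locus and the order is p – g – al.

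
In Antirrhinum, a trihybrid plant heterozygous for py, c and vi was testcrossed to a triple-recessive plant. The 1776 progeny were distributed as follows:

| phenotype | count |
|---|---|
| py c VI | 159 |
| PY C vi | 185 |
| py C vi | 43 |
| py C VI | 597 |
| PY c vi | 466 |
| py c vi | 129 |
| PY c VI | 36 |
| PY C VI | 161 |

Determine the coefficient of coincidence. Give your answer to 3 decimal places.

0.899

The two most frequent reciprocal classes, PY c vi and py C VI, are the parental types, so the F1 was PY c vi / py C VI.
The two rarest classes, PY c VI and py C vi, are the double crossovers. Comparing them with the parentals, only the vi allele has switched, so vi is the middle locus and the order is c – vi – py.
c–vi: (344 + 79)/1776 = 0.2382; vi–py: (290 + 79)/1776 = 0.2078.
Expected DCO frequency = 0.2382 × 0.2078 ≈ 0.04950; observed = 79/1776 ≈ 0.04448.
Coefficient of coincidence = 0.04448/0.04950 ≈ 0.899.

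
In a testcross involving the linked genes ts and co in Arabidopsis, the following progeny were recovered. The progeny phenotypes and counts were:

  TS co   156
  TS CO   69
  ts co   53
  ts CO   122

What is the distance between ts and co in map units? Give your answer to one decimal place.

The two most frequent classes, TS co (156) and ts CO (122), are the parental types, so the F1 was TS co / ts CO.
The recombinant classes are TS CO and ts co: 69 + 53 = 122.
Recombination frequency = 122/400 = 0.3050 ≈ 30.5%, i.e. 30.5 map units.

30.5 map units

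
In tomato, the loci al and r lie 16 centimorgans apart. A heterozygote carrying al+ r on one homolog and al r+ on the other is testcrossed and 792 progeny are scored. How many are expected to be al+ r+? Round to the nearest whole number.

63

A map distance of 16 centimorgans corresponds to a recombination frequency of 0.160.
The F1 is al+ r / al r+, so al+ r+ is a recombinant gamete class with expected frequency r/2 = 0.160/2 = 0.0800.
Expected number = 0.0800 × 792 = 63.36 ≈ 63.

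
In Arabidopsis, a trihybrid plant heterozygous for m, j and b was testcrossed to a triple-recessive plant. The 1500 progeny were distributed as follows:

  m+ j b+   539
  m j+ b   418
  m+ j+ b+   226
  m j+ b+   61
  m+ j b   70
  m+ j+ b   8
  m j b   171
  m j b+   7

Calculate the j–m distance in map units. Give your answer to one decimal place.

The two most frequent reciprocal classes, m j+ b and m+ j b+, are the parental types, so the F1 was m j+ b / m+ j b+.
The two rarest classes, m+ j+ b and m j b+, are the double crossovers. Comparing them with the parentals, only the m allele has switched, so m is the middle locus and the order is b – m – j.
Crossovers in the m–j interval produce the single-crossover classes m j b and m+ j+ b+ (171 + 226 = 397) plus the double crossovers (15).
RF(m–j) = (397 + 15) / 1500 = 412/1500 = 0.2747 → 27.5 map units.

27.5 map units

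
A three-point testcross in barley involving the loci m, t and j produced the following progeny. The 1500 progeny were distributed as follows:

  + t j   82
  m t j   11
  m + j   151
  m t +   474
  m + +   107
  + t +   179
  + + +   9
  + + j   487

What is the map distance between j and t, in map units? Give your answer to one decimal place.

13.9 map units

The two most frequent reciprocal classes, m t + and + + j, are the parental types, so the F1 was m t + / + + j.
The two rarest classes, m t j and + + +, are the double crossovers. Comparing them with the parentals, only the j allele has switched, so j is the middle locus and the order is t – j – m.
Crossovers in the t–j interval produce the single-crossover classes m + + and + t j (107 + 82 = 189) plus the double crossovers (20).
RF(t–j) = (189 + 20) / 1500 = 209/1500 = 0.1393 → 13.9 map units.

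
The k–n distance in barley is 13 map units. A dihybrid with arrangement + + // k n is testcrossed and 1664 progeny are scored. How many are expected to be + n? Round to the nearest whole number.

A map distance of 13 map units corresponds to a recombination frequency of 0.130.
The F1 is + + / k n, so + n is a recombinant gamete class with expected frequency r/2 = 0.130/2 = 0.0650.
Expected number = 0.0650 × 1664 = 108.16 ≈ 108.

108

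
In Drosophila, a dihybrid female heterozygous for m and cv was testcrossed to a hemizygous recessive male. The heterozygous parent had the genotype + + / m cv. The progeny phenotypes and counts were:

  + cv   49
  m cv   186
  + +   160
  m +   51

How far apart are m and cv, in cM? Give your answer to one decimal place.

The recombinant classes are + cv and m +: 49 + 51 = 100.
Recombination frequency = 100/446 = 0.2242 ≈ 22.4%, i.e. 22.4 cM.

22.4 cM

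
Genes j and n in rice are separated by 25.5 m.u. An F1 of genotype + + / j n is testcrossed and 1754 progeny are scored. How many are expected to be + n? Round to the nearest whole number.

A map distance of 25.5 m.u. corresponds to a recombination frequency of 0.255.
The F1 is + + / j n, so + n is a recombinant gamete class with expected frequency r/2 = 0.255/2 = 0.1275.
Expected number = 0.1275 × 1754 = 223.63 ≈ 224.

224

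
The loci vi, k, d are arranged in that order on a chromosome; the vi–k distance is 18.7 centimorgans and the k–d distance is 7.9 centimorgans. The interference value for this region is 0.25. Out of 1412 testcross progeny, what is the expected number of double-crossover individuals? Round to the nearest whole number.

16

Map distances give recombination frequencies of 0.187 and 0.079 for the two intervals.
With interference 0.25 (so coincidence = 0.75), expected double-crossover frequency = 0.187 × 0.079 × 0.75 = 0.01108.
Expected number = 0.01108 × 1412 = 15.64 ≈ 16.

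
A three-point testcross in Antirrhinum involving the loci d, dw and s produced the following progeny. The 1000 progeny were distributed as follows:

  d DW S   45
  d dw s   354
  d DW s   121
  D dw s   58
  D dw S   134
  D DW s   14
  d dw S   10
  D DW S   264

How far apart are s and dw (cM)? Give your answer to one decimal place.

The two most frequent reciprocal classes, d dw s and D DW S, are the parental types, so the F1 was d dw s / D DW S.
The two rarest classes, d dw S and D DW s, are the double crossovers. Comparing them with the parentals, only the s allele has switched, so s is the middle locus and the order is dw – s – d.
Crossovers in the dw–s interval produce the single-crossover classes d DW s and D dw S (121 + 134 = 255) plus the double crossovers (24).
RF(dw–s) = (255 + 24) / 1000 = 279/1000 = 0.2790 → 27.9 cM.

27.9 cM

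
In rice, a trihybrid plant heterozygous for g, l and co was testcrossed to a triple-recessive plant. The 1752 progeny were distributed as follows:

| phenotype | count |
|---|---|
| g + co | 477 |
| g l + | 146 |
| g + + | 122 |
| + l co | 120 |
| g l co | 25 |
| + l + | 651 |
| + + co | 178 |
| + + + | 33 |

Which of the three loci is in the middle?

l

The two most frequent reciprocal classes, g + co and + l +, are the parental types, so the F1 was g + co / + l +.
The two rarest classes, g l co and + + +, are the double crossovers. Comparing them with the parentals, only the l allele has switched, so l is the middle locus and the order is co – l – g.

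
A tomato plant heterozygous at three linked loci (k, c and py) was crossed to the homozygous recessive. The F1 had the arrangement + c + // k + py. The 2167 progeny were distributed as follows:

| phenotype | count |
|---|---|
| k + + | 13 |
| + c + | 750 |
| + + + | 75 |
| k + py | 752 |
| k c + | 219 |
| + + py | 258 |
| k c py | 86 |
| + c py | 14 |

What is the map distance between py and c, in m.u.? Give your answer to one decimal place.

The two rarest classes, + c py and k + +, are the double crossovers. Comparing them with the parentals, only the py allele has switched, so py is the middle locus and the order is k – py – c.
Crossovers in the py–c interval produce the single-crossover classes + + + and k c py (75 + 86 = 161) plus the double crossovers (27).
RF(py–c) = (161 + 27) / 2167 = 188/2167 = 0.0868 → 8.7 m.u.

8.7 m.u.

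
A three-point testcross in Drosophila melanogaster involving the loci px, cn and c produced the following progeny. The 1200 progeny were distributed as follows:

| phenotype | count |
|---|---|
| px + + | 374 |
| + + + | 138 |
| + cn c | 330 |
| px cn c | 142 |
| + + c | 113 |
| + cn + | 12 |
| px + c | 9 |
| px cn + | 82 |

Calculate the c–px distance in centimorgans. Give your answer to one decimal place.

The two most frequent reciprocal classes, + cn c and px + +, are the parental types, so the F1 was + cn c / px + +.
The two rarest classes, + cn + and px + c, are the double crossovers. Comparing them with the parentals, only the c allele has switched, so c is the middle locus and the order is cn – c – px.
Crossovers in the c–px interval produce the single-crossover classes px cn c and + + + (142 + 138 = 280) plus the double crossovers (21).
RF(c–px) = (280 + 21) / 1200 = 301/1200 = 0.2508 → 25.1 centimorgans.

25.1 centimorgans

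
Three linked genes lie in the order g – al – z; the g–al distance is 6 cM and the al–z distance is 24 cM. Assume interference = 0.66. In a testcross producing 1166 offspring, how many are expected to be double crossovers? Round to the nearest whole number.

6

Map distances give recombination frequencies of 0.060 and 0.240 for the two intervals.
With interference 0.66 (so coincidence = 0.34), expected double-crossover frequency = 0.060 × 0.240 × 0.34 = 0.00490.
Expected number = 0.00490 × 1166 = 5.71 ≈ 6.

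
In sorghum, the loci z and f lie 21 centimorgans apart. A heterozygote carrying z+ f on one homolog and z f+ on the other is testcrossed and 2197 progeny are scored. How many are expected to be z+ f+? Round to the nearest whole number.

231

A map distance of 21 centimorgans corresponds to a recombination frequency of 0.210.
The F1 is z+ f / z f+, so z+ f+ is a recombinant gamete class with expected frequency r/2 = 0.210/2 = 0.1050.
Expected number = 0.1050 × 2197 = 230.69 ≈ 231.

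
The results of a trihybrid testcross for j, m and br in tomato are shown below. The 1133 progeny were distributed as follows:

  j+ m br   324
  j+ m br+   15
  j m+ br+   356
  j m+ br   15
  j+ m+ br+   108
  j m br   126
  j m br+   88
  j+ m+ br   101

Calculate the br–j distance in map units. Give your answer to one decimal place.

The two most frequent reciprocal classes, j m+ br+ and j+ m br, are the parental types, so the F1 was j m+ br+ / j+ m br.
The two rarest classes, j m+ br and j+ m br+, are the double crossovers. Comparing them with the parentals, only the br allele has switched, so br is the middle locus and the order is m – br – j.
Crossovers in the br–j interval produce the single-crossover classes j+ m+ br+ and j m br (108 + 126 = 234) plus the double crossovers (30).
RF(br–j) = (234 + 30) / 1133 = 264/1133 = 0.2330 → 23.3 map units.

23.3 map units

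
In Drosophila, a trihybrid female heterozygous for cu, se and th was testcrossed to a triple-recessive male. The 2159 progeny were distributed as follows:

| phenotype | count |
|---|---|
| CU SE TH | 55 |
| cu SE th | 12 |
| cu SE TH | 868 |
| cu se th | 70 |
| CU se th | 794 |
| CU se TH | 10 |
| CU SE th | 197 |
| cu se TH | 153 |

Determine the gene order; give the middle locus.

The two most frequent reciprocal classes, CU se th and cu SE TH, are the parental types, so the F1 was CU se th / cu SE TH.
The two rarest classes, CU se TH and cu SE th, are the double crossovers. Comparing them with the parentals, only the th allele has switched, so th is the middle locus and the order is se – th – cu.

th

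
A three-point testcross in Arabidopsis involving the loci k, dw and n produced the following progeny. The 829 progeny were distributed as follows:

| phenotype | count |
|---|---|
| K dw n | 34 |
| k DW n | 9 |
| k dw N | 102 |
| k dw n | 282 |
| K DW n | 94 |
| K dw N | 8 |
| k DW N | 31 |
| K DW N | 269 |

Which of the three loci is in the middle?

The two most frequent reciprocal classes, k dw n and K DW N, are the parental types, so the F1 was k dw n / K DW N.
The two rarest classes, k DW n and K dw N, are the double crossovers. Comparing them with the parentals, only the dw allele has switched, so dw is the middle locus and the order is k – dw – n.

dw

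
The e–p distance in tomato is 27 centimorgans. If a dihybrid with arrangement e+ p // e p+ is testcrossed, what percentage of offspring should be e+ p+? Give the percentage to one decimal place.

13.5%

A map distance of 27 centimorgans corresponds to a recombination frequency of 0.270.
The F1 is e+ p / e p+, so e+ p+ is a recombinant gamete class with expected frequency r/2 = 0.270/2 = 0.1350.
That is 0.1350 = 13.5% of the progeny.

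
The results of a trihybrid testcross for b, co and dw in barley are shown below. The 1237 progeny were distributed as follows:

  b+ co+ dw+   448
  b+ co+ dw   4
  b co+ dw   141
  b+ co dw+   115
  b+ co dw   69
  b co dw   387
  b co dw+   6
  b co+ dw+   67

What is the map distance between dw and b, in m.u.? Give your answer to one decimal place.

11.8 m.u.

The two most frequent reciprocal classes, b+ co+ dw+ and b co dw, are the parental types, so the F1 was b+ co+ dw+ / b co dw.
The two rarest classes, b+ co+ dw and b co dw+, are the double crossovers. Comparing them with the parentals, only the dw allele has switched, so dw is the middle locus and the order is b – dw – co.
Crossovers in the b–dw interval produce the single-crossover classes b co+ dw+ and b+ co dw (67 + 69 = 136) plus the double crossovers (10).
RF(b–dw) = (136 + 10) / 1237 = 146/1237 = 0.1180 → 11.8 m.u.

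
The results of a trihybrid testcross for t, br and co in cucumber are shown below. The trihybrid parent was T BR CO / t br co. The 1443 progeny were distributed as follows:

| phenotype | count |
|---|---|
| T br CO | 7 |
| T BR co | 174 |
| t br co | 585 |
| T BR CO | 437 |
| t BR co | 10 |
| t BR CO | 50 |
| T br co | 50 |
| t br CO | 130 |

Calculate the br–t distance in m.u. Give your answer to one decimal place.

The two rarest classes, T br CO and t BR co, are the double crossovers. Comparing them with the parentals, only the br allele has switched, so br is the middle locus and the order is t – br – co.
Crossovers in the t–br interval produce the single-crossover classes t BR CO and T br co (50 + 50 = 100) plus the double crossovers (17).
RF(t–br) = (100 + 17) / 1443 = 117/1443 = 0.0811 → 8.1 m.u.

8.1 m.u.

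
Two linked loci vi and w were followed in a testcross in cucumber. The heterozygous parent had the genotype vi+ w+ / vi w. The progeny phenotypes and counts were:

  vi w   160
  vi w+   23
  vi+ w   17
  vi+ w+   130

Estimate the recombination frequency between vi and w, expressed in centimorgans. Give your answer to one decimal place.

The recombinant classes are vi+ w and vi w+: 17 + 23 = 40.
Recombination frequency = 40/330 = 0.1212 ≈ 12.1%, i.e. 12.1 centimorgans.

12.1 centimorgans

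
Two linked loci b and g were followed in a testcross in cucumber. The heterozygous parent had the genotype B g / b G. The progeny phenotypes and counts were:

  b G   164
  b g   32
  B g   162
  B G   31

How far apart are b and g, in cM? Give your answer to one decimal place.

16.2 cM

The recombinant classes are B G and b g: 31 + 32 = 63.
Recombination frequency = 63/389 = 0.1620 ≈ 16.2%, i.e. 16.2 cM.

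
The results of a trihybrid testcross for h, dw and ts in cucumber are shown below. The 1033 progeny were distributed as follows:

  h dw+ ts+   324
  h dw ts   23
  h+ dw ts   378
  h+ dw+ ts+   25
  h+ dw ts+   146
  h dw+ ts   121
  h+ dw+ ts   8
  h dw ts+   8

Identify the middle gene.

dw

The two most frequent reciprocal classes, h dw+ ts+ and h+ dw ts, are the parental types, so the F1 was h dw+ ts+ / h+ dw ts.
The two rarest classes, h dw ts+ and h+ dw+ ts, are the double crossovers. Comparing them with the parentals, only the dw allele has switched, so dw is the middle locus and the order is h – dw – ts.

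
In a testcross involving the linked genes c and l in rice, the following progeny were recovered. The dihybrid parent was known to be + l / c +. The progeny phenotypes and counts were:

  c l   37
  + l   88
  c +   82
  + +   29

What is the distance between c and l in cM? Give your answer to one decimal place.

The recombinant classes are + + and c l: 29 + 37 = 66.
Recombination frequency = 66/236 = 0.2797 ≈ 28.0%, i.e. 28.0 cM.

28.0 cM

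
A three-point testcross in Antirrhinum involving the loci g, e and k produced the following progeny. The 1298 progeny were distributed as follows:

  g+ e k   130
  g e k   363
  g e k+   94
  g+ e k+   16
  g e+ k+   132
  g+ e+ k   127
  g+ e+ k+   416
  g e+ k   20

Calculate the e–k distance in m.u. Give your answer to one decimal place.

The two most frequent reciprocal classes, g+ e+ k+ and g e k, are the parental types, so the F1 was g+ e+ k+ / g e k.
The two rarest classes, g+ e k+ and g e+ k, are the double crossovers. Comparing them with the parentals, only the e allele has switched, so e is the middle locus and the order is g – e – k.
Crossovers in the e–k interval produce the single-crossover classes g+ e+ k and g e k+ (127 + 94 = 221) plus the double crossovers (36).
RF(e–k) = (221 + 36) / 1298 = 257/1298 = 0.1980 → 19.8 m.u.

19.8 m.u.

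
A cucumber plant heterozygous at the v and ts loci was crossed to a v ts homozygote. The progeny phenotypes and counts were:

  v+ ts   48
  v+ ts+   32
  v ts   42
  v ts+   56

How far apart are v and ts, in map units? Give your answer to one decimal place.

The two most frequent classes, v+ ts (48) and v ts+ (56), are the parental types, so the F1 was v+ ts / v ts+.
The recombinant classes are v+ ts+ and v ts: 32 + 42 = 74.
Recombination frequency = 74/178 = 0.4157 ≈ 41.6%, i.e. 41.6 map units.

41.6 map units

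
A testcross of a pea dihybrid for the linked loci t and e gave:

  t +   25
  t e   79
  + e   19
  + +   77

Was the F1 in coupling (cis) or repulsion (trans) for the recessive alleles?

cis

The two most frequent classes are + + (77) and t e (79); these are the parental (non-recombinant) types.
So the F1 carried + + on one chromosome and t e on the other — the recessive alleles are on the same chromosome (cis / coupling).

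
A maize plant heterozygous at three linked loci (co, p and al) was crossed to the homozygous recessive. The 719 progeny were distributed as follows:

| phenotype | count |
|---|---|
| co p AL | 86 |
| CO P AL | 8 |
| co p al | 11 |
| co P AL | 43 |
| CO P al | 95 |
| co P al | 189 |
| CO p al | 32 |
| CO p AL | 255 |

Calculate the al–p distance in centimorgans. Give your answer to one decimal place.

13.1 centimorgans

The two most frequent reciprocal classes, CO p AL and co P al, are the parental types, so the F1 was CO p AL / co P al.
The two rarest classes, CO P AL and co p al, are the double crossovers. Comparing them with the parentals, only the p allele has switched, so p is the middle locus and the order is co – p – al.
Crossovers in the p–al interval produce the single-crossover classes CO p al and co P AL (32 + 43 = 75) plus the double crossovers (19).
RF(p–al) = (75 + 19) / 719 = 94/719 = 0.1307 → 13.1 centimorgans.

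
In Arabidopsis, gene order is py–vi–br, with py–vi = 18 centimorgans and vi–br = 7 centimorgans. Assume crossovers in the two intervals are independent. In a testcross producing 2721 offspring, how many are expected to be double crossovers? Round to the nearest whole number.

34

Map distances give recombination frequencies of 0.180 and 0.070 for the two intervals.
With no interference, expected double-crossover frequency = 0.180 × 0.070 = 0.01260.
Expected number = 0.01260 × 2721 = 34.28 ≈ 34.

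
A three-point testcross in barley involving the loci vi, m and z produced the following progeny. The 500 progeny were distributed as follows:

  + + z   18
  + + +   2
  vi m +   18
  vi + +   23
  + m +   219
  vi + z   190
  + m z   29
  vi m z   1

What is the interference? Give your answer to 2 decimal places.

0.30

The two most frequent reciprocal classes, + m + and vi + z, are the parental types, so the F1 was + m + / vi + z.
The two rarest classes, + + + and vi m z, are the double crossovers. Comparing them with the parentals, only the m allele has switched, so m is the middle locus and the order is z – m – vi.
z–m: (52 + 3)/500 = 0.1100; m–vi: (36 + 3)/500 = 0.0780.
Expected DCO frequency = 0.1100 × 0.0780 ≈ 0.00858; observed = 3/500 ≈ 0.00600.
Coefficient of coincidence = 0.00600/0.00858 ≈ 0.70; interference = 1 − 0.70 = 0.30.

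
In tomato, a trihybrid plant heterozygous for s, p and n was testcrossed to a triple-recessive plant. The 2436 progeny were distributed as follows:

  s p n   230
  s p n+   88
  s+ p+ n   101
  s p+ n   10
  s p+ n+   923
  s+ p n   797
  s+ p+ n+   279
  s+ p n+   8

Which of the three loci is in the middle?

The two most frequent reciprocal classes, s+ p n and s p+ n+, are the parental types, so the F1 was s+ p n / s p+ n+.
The two rarest classes, s+ p n+ and s p+ n, are the double crossovers. Comparing them with the parentals, only the n allele has switched, so n is the middle locus and the order is s – n – p.

n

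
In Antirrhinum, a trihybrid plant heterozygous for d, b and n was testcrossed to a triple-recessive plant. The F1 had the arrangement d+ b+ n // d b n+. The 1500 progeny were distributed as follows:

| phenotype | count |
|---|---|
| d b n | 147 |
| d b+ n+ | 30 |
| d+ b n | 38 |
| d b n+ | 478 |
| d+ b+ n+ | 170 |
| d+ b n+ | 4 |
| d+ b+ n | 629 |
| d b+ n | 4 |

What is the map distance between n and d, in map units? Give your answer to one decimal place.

21.7 map units

The two rarest classes, d b+ n and d+ b n+, are the double crossovers. Comparing them with the parentals, only the d allele has switched, so d is the middle locus and the order is n – d – b.
Crossovers in the n–d interval produce the single-crossover classes d+ b+ n+ and d b n (170 + 147 = 317) plus the double crossovers (8).
RF(n–d) = (317 + 8) / 1500 = 325/1500 = 0.2167 → 21.7 map units.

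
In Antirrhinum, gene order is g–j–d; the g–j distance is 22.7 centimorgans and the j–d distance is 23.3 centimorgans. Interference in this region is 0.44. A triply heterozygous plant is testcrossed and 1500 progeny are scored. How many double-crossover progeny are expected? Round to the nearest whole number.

44

Map distances give recombination frequencies of 0.227 and 0.233 for the two intervals.
With interference 0.44 (so coincidence = 0.56), expected double-crossover frequency = 0.227 × 0.233 × 0.56 = 0.02962.
Expected number = 0.02962 × 1500 = 44.43 ≈ 44.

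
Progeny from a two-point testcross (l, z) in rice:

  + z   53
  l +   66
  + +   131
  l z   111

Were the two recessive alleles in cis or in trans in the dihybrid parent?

cis

The two most frequent classes are + + (131) and l z (111); these are the parental (non-recombinant) types.
So the F1 carried + + on one chromosome and l z on the other — the recessive alleles are on the same chromosome (cis / coupling).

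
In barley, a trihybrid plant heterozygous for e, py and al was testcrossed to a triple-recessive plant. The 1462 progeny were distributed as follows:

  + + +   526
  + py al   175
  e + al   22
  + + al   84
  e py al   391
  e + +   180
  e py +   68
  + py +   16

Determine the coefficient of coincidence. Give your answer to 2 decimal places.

The two most frequent reciprocal classes, e py al and + + +, are the parental types, so the F1 was e py al / + + +.
The two rarest classes, e + al and + py +, are the double crossovers. Comparing them with the parentals, only the py allele has switched, so py is the middle locus and the order is al – py – e.
al–py: (152 + 38)/1462 = 0.1300; py–e: (355 + 38)/1462 = 0.2688.
Expected DCO frequency = 0.1300 × 0.2688 ≈ 0.03494; observed = 38/1462 ≈ 0.02599.
Coefficient of coincidence = 0.02599/0.03494 ≈ 0.74.

0.74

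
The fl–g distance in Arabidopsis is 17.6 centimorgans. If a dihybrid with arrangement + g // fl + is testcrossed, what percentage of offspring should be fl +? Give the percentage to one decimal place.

41.2%

A map distance of 17.6 centimorgans corresponds to a recombination frequency of 0.176.
The F1 is + g / fl +, so fl + is a parental gamete class with expected frequency (1 − r)/2 = 0.824/2 = 0.4120.
That is 0.4120 = 41.2% of the progeny.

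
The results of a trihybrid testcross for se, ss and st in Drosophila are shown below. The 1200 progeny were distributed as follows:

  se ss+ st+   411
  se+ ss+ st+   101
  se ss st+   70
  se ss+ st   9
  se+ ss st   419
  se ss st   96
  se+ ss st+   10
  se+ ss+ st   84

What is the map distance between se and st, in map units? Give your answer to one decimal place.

18.0 map units

The two most frequent reciprocal classes, se ss+ st+ and se+ ss st, are the parental types, so the F1 was se ss+ st+ / se+ ss st.
The two rarest classes, se ss+ st and se+ ss st+, are the double crossovers. Comparing them with the parentals, only the st allele has switched, so st is the middle locus and the order is ss – st – se.
Crossovers in the st–se interval produce the single-crossover classes se+ ss+ st+ and se ss st (101 + 96 = 197) plus the double crossovers (19).
RF(st–se) = (197 + 19) / 1200 = 216/1200 = 0.1800 → 18.0 map units.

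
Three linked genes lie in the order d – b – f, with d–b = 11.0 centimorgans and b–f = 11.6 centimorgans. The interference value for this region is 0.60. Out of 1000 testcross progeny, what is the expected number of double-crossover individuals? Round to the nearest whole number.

5

Map distances give recombination frequencies of 0.110 and 0.116 for the two intervals.
With interference 0.60 (so coincidence = 0.40), expected double-crossover frequency = 0.110 × 0.116 × 0.40 = 0.00510.
Expected number = 0.00510 × 1000 = 5.10 ≈ 5.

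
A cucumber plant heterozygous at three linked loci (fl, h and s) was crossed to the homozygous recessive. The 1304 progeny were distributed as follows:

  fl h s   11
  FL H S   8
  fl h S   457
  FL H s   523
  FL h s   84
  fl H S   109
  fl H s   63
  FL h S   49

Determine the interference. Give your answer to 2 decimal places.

The two most frequent reciprocal classes, FL H s and fl h S, are the parental types, so the F1 was FL H s / fl h S.
The two rarest classes, FL H S and fl h s, are the double crossovers. Comparing them with the parentals, only the s allele has switched, so s is the middle locus and the order is fl – s – h.
fl–s: (112 + 19)/1304 = 0.1005; s–h: (193 + 19)/1304 = 0.1626.
Expected DCO frequency = 0.1005 × 0.1626 ≈ 0.01634; observed = 19/1304 ≈ 0.01457.
Coefficient of coincidence = 0.01457/0.01634 ≈ 0.89; interference = 1 − 0.89 = 0.11.

0.11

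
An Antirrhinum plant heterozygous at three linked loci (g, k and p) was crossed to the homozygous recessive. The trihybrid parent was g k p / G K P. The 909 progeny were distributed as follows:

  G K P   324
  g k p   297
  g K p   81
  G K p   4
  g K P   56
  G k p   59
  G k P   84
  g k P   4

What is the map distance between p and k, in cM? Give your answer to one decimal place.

The two rarest classes, g k P and G K p, are the double crossovers. Comparing them with the parentals, only the p allele has switched, so p is the middle locus and the order is g – p – k.
Crossovers in the p–k interval produce the single-crossover classes g K p and G k P (81 + 84 = 165) plus the double crossovers (8).
RF(p–k) = (165 + 8) / 909 = 173/909 = 0.1903 → 19.0 cM.

19.0 cM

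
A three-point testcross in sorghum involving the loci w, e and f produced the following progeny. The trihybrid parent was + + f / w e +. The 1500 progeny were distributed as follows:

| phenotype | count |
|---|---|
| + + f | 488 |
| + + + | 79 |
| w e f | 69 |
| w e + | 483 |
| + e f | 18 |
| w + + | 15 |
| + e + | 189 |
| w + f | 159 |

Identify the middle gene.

The two rarest classes, + e f and w + +, are the double crossovers. Comparing them with the parentals, only the e allele has switched, so e is the middle locus and the order is f – e – w.

e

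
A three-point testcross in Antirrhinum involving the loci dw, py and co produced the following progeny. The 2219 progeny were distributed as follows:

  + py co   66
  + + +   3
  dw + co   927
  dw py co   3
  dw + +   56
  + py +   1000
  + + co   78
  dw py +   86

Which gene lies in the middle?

The two most frequent reciprocal classes, + py + and dw + co, are the parental types, so the F1 was + py + / dw + co.
The two rarest classes, + + + and dw py co, are the double crossovers. Comparing them with the parentals, only the py allele has switched, so py is the middle locus and the order is dw – py – co.

py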